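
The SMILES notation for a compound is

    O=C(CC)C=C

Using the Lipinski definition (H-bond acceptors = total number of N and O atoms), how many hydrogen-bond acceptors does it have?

1

N atoms: 0; O atoms: 1.
Lipinski HBA = 0 + 1 = 1.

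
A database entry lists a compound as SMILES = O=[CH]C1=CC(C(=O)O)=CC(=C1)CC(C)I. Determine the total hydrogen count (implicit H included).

Walk through each heavy atom and fill implicit hydrogens from standard valence (C 4, N 3, O 2, S 2, halogen 1):
  atom 1: O, bond orders sum to 2 (valence 2) → 0 H
  atom 2: C with explicit H count 1
  atom 3: C, bond orders sum to 4 (valence 4) → 0 H
  atom 4: C, bond orders sum to 3 (valence 4) → 1 H
  atom 5: C, bond orders sum to 4 (valence 4) → 0 H
  atom 6: C, bond orders sum to 4 (valence 4) → 0 H
  atom 7: O, bond orders sum to 2 (valence 2) → 0 H
  atom 8: O, bond orders sum to 1 (valence 2) → 1 H
  atom 9: C, bond orders sum to 3 (valence 4) → 1 H
  atom 10: C, bond orders sum to 4 (valence 4) → 0 H
  atom 11: C, bond orders sum to 3 (valence 4) → 1 H
  atom 12: C, bond orders sum to 2 (valence 4) → 2 H
  atom 13: C, bond orders sum to 3 (valence 4) → 1 H
  atom 14: C, bond orders sum to 1 (valence 4) → 3 H
  atom 15: I (halogen, monovalent) → 0 H
Total hydrogens: 11.

11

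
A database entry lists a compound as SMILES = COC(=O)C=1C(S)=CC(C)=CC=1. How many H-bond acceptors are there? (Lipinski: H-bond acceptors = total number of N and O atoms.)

2

N atoms: 0; O atoms: 2.
Lipinski HBA = 0 + 2 = 2.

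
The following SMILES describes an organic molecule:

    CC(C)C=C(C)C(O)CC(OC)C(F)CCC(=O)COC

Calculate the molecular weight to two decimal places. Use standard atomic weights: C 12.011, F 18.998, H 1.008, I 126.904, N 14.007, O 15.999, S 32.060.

First, the molecular formula is C16H29FO4 (counting implicit H from valence).
  C: 16 × 12.011 = 192.176
  F: 1 × 18.998 = 18.998
  H: 29 × 1.008 = 29.232
  O: 4 × 15.999 = 63.996
Sum: 16×12.011 + 1×18.998 + 29×1.008 + 4×15.999 = 304.402 → 304.40 g/mol.

304.40 g/mol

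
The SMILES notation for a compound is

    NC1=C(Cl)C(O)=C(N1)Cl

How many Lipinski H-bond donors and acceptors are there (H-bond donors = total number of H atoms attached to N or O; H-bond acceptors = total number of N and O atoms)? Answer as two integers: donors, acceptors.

4, 3

Donors: find every N or O and count the H atoms it carries.
  atom 1 (N): bond orders sum to 1 → 2 H
  atom 6 (O): bond orders sum to 1 → 1 H
  atom 8 (N): bond orders sum to 2 → 1 H
Lipinski HBD = 4.
Acceptors: N atoms = 2, O atoms = 1 → HBA = 3.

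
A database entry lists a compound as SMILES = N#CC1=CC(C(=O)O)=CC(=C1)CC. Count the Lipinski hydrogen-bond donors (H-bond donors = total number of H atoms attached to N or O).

Donors: find every N or O and count the H atoms it carries.
  atom 1 (N): bond orders sum to 3 → 0 H
  atom 7 (O): bond orders sum to 2 → 0 H
  atom 8 (O): bond orders sum to 1 → 1 H
Lipinski HBD = 1.

1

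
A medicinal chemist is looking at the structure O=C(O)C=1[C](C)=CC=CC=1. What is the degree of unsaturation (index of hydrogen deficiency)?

Degree of unsaturation = (number of rings) + (number of π bonds).
Ring closures in the SMILES: 1.
π bonds: 4 double bonds (each 1 DoU) → 4 DoU from unsaturation.
Total DoU = 1 + 4 = 5.

5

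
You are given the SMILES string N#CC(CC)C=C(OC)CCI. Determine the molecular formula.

C9H14INO

Walk through each heavy atom and fill implicit hydrogens from standard valence (C 4, N 3, O 2, S 2, halogen 1):
  atom 1: N, bond orders sum to 3 (valence 3) → 0 H
  atom 2: C, bond orders sum to 4 (valence 4) → 0 H
  atom 3: C, bond orders sum to 3 (valence 4) → 1 H
  atom 4: C, bond orders sum to 2 (valence 4) → 2 H
  atom 5: C, bond orders sum to 1 (valence 4) → 3 H
  atom 6: C, bond orders sum to 3 (valence 4) → 1 H
  atom 7: C, bond orders sum to 4 (valence 4) → 0 H
  atom 8: O, bond orders sum to 2 (valence 2) → 0 H
  atom 9: C, bond orders sum to 1 (valence 4) → 3 H
  atom 10: C, bond orders sum to 2 (valence 4) → 2 H
  atom 11: C, bond orders sum to 2 (valence 4) → 2 H
  atom 12: I (halogen, monovalent) → 0 H
Totals → C:9, H:14, I:1, N:1, O:1.
In Hill order: C9H14INO.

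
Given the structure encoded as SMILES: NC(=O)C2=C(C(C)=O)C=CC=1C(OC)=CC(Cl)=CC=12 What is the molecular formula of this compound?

Walk through each heavy atom and fill implicit hydrogens from standard valence (C 4, N 3, O 2, S 2, halogen 1):
  atom 1: N, bond orders sum to 1 (valence 3) → 2 H
  atom 2: C, bond orders sum to 4 (valence 4) → 0 H
  atom 3: O, bond orders sum to 2 (valence 2) → 0 H
  atom 4: C, bond orders sum to 4 (valence 4) → 0 H
  atom 5: C, bond orders sum to 4 (valence 4) → 0 H
  atom 6: C, bond orders sum to 4 (valence 4) → 0 H
  atom 7: C, bond orders sum to 1 (valence 4) → 3 H
  atom 8: O, bond orders sum to 2 (valence 2) → 0 H
  atom 9: C, bond orders sum to 3 (valence 4) → 1 H
  atom 10: C, bond orders sum to 3 (valence 4) → 1 H
  atom 11: C, bond orders sum to 4 (valence 4) → 0 H
  atom 12: C, bond orders sum to 4 (valence 4) → 0 H
  atom 13: O, bond orders sum to 2 (valence 2) → 0 H
  atom 14: C, bond orders sum to 1 (valence 4) → 3 H
  atom 15: C, bond orders sum to 3 (valence 4) → 1 H
  atom 16: C, bond orders sum to 4 (valence 4) → 0 H
  atom 17: Cl (halogen, monovalent) → 0 H
  atom 18: C, bond orders sum to 3 (valence 4) → 1 H
  atom 19: C, bond orders sum to 4 (valence 4) → 0 H
Totals → C:14, H:12, Cl:1, N:1, O:3.
In Hill order: C14H12ClNO3.

C14H12ClNO3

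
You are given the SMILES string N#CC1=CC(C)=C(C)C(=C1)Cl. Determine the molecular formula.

C9H8ClN

Walk through each heavy atom and fill implicit hydrogens from standard valence (C 4, N 3, O 2, S 2, halogen 1):
  atom 1: N, bond orders sum to 3 (valence 3) → 0 H
  atom 2: C, bond orders sum to 4 (valence 4) → 0 H
  atom 3: C, bond orders sum to 4 (valence 4) → 0 H
  atom 4: C, bond orders sum to 3 (valence 4) → 1 H
  atom 5: C, bond orders sum to 4 (valence 4) → 0 H
  atom 6: C, bond orders sum to 1 (valence 4) → 3 H
  atom 7: C, bond orders sum to 4 (valence 4) → 0 H
  atom 8: C, bond orders sum to 1 (valence 4) → 3 H
  atom 9: C, bond orders sum to 4 (valence 4) → 0 H
  atom 10: C, bond orders sum to 3 (valence 4) → 1 H
  atom 11: Cl (halogen, monovalent) → 0 H
Totals → C:9, H:8, Cl:1, N:1.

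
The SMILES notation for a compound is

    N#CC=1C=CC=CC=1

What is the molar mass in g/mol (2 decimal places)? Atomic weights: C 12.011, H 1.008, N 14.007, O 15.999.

103.12 g/mol

First, the molecular formula is C7H5N (counting implicit H from valence).
  C: 7 × 12.011 = 84.077
  H: 5 × 1.008 = 5.040
  N: 1 × 14.007 = 14.007
Sum: 7×12.011 + 5×1.008 + 1×14.007 = 103.124 → 103.12 g/mol.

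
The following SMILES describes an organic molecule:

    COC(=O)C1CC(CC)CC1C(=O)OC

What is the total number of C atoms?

11

Count every carbon token in the SMILES (each C, including those in ring-closure positions and inside branches).
Carbon count: 11.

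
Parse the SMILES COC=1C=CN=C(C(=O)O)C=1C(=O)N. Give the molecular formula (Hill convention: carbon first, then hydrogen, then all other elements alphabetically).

C8H8N2O4

Walk through each heavy atom and fill implicit hydrogens from standard valence (C 4, N 3, O 2, S 2, halogen 1):
  atom 1: C, bond orders sum to 1 (valence 4) → 3 H
  atom 2: O, bond orders sum to 2 (valence 2) → 0 H
  atom 3: C, bond orders sum to 4 (valence 4) → 0 H
  atom 4: C, bond orders sum to 3 (valence 4) → 1 H
  atom 5: C, bond orders sum to 3 (valence 4) → 1 H
  atom 6: N, bond orders sum to 3 (valence 3) → 0 H
  atom 7: C, bond orders sum to 4 (valence 4) → 0 H
  atom 8: C, bond orders sum to 4 (valence 4) → 0 H
  atom 9: O, bond orders sum to 2 (valence 2) → 0 H
  atom 10: O, bond orders sum to 1 (valence 2) → 1 H
  atom 11: C, bond orders sum to 4 (valence 4) → 0 H
  atom 12: C, bond orders sum to 4 (valence 4) → 0 H
  atom 13: O, bond orders sum to 2 (valence 2) → 0 H
  atom 14: N, bond orders sum to 1 (valence 3) → 2 H
Totals → C:8, H:8, N:2, O:4.
In Hill order: C8H8N2O4.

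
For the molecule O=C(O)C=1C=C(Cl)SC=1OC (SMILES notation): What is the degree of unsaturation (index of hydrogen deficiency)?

4

Degree of unsaturation = (number of rings) + (number of π bonds).
Ring closures in the SMILES: 1.
π bonds: 3 double bonds (each 1 DoU) → 3 DoU from unsaturation.
Total DoU = 1 + 3 = 4.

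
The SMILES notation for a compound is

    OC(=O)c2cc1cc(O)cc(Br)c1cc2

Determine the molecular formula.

Walk through each heavy atom and fill implicit hydrogens from standard valence (C 4, N 3, O 2, S 2, halogen 1); for lowercase aromatic atoms, an aromatic c carries 1 H when it has two neighbours and 0 H with three, and aromatic n carries 0 H:
  atom 1: O, bond orders sum to 1 (valence 2) → 1 H
  atom 2: C, bond orders sum to 4 (valence 4) → 0 H
  atom 3: O, bond orders sum to 2 (valence 2) → 0 H
  atom 4: aromatic c, 3 neighbours → 0 H
  atom 5: aromatic c, 2 neighbours → 1 H
  atom 6: aromatic c, 3 neighbours → 0 H
  atom 7: aromatic c, 2 neighbours → 1 H
  atom 8: aromatic c, 3 neighbours → 0 H
  atom 9: O, bond orders sum to 1 (valence 2) → 1 H
  atom 10: aromatic c, 2 neighbours → 1 H
  atom 11: aromatic c, 3 neighbours → 0 H
  atom 12: Br (halogen, monovalent) → 0 H
  atom 13: aromatic c, 3 neighbours → 0 H
  atom 14: aromatic c, 2 neighbours → 1 H
  atom 15: aromatic c, 2 neighbours → 1 H
Totals → C:11, H:7, Br:1, O:3.

C11H7BrO3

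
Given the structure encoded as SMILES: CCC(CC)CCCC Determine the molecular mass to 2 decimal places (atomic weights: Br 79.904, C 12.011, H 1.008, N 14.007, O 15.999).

First, the molecular formula is C9H20 (counting implicit H from valence).
  C: 9 × 12.011 = 108.099
  H: 20 × 1.008 = 20.160
Sum: 9×12.011 + 20×1.008 = 128.259 → 128.26 g/mol.

128.26 g/mol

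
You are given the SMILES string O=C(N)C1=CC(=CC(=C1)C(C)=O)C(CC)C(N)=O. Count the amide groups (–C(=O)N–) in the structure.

The amide motif appears at heavy-atom positions 2, 16 in the SMILES.
Other groups present: 1 ketone.
Amide count: 2.

2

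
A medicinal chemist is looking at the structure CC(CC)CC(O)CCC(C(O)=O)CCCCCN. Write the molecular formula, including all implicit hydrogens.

C15H31NO3

Walk through each heavy atom and fill implicit hydrogens from standard valence (C 4, N 3, O 2, S 2, halogen 1):
  atom 1: C, bond orders sum to 1 (valence 4) → 3 H
  atom 2: C, bond orders sum to 3 (valence 4) → 1 H
  atom 3: C, bond orders sum to 2 (valence 4) → 2 H
  atom 4: C, bond orders sum to 1 (valence 4) → 3 H
  atom 5: C, bond orders sum to 2 (valence 4) → 2 H
  atom 6: C, bond orders sum to 3 (valence 4) → 1 H
  atom 7: O, bond orders sum to 1 (valence 2) → 1 H
  atom 8: C, bond orders sum to 2 (valence 4) → 2 H
  atom 9: C, bond orders sum to 2 (valence 4) → 2 H
  atom 10: C, bond orders sum to 3 (valence 4) → 1 H
  atom 11: C, bond orders sum to 4 (valence 4) → 0 H
  atom 12: O, bond orders sum to 1 (valence 2) → 1 H
  atom 13: O, bond orders sum to 2 (valence 2) → 0 H
  atom 14: C, bond orders sum to 2 (valence 4) → 2 H
  atom 15: C, bond orders sum to 2 (valence 4) → 2 H
  atom 16: C, bond orders sum to 2 (valence 4) → 2 H
  atom 17: C, bond orders sum to 2 (valence 4) → 2 H
  atom 18: C, bond orders sum to 2 (valence 4) → 2 H
  atom 19: N, bond orders sum to 1 (valence 3) → 2 H
Totals → C:15, H:31, N:1, O:3.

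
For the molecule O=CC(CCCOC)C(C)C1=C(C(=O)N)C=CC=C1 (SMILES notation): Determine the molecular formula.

C15H21NO3

Walk through each heavy atom and fill implicit hydrogens from standard valence (C 4, N 3, O 2, S 2, halogen 1):
  atom 1: O, bond orders sum to 2 (valence 2) → 0 H
  atom 2: C, bond orders sum to 3 (valence 4) → 1 H
  atom 3: C, bond orders sum to 3 (valence 4) → 1 H
  atom 4: C, bond orders sum to 2 (valence 4) → 2 H
  atom 5: C, bond orders sum to 2 (valence 4) → 2 H
  atom 6: C, bond orders sum to 2 (valence 4) → 2 H
  atom 7: O, bond orders sum to 2 (valence 2) → 0 H
  atom 8: C, bond orders sum to 1 (valence 4) → 3 H
  atom 9: C, bond orders sum to 3 (valence 4) → 1 H
  atom 10: C, bond orders sum to 1 (valence 4) → 3 H
  atom 11: C, bond orders sum to 4 (valence 4) → 0 H
  atom 12: C, bond orders sum to 4 (valence 4) → 0 H
  atom 13: C, bond orders sum to 4 (valence 4) → 0 H
  atom 14: O, bond orders sum to 2 (valence 2) → 0 H
  atom 15: N, bond orders sum to 1 (valence 3) → 2 H
  atom 16: C, bond orders sum to 3 (valence 4) → 1 H
  atom 17: C, bond orders sum to 3 (valence 4) → 1 H
  atom 18: C, bond orders sum to 3 (valence 4) → 1 H
  atom 19: C, bond orders sum to 3 (valence 4) → 1 H
Totals → C:15, H:21, N:1, O:3.
In Hill order: C15H21NO3.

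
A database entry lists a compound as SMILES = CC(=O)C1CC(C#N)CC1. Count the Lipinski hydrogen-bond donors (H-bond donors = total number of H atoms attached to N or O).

Donors: find every N or O and count the H atoms it carries.
  atom 3 (O): bond orders sum to 2 → 0 H
  atom 8 (N): bond orders sum to 3 → 0 H
Lipinski HBD = 0.

0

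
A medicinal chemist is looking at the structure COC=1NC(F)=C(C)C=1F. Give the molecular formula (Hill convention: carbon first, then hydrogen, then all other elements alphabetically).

Walk through each heavy atom and fill implicit hydrogens from standard valence (C 4, N 3, O 2, S 2, halogen 1):
  atom 1: C, bond orders sum to 1 (valence 4) → 3 H
  atom 2: O, bond orders sum to 2 (valence 2) → 0 H
  atom 3: C, bond orders sum to 4 (valence 4) → 0 H
  atom 4: N, bond orders sum to 2 (valence 3) → 1 H
  atom 5: C, bond orders sum to 4 (valence 4) → 0 H
  atom 6: F (halogen, monovalent) → 0 H
  atom 7: C, bond orders sum to 4 (valence 4) → 0 H
  atom 8: C, bond orders sum to 1 (valence 4) → 3 H
  atom 9: C, bond orders sum to 4 (valence 4) → 0 H
  atom 10: F (halogen, monovalent) → 0 H
Totals → C:6, H:7, F:2, N:1, O:1.
In Hill order: C6H7F2NO.

C6H7F2NO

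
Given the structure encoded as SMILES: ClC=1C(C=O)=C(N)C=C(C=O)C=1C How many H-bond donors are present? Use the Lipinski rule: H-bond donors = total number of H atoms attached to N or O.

2

Donors: find every N or O and count the H atoms it carries.
  atom 5 (O): bond orders sum to 2 → 0 H
  atom 7 (N): bond orders sum to 1 → 2 H
  atom 11 (O): bond orders sum to 2 → 0 H
Lipinski HBD = 2.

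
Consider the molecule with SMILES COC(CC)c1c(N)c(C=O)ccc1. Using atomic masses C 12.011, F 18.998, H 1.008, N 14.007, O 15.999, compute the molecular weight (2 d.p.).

First, the molecular formula is C11H15NO2 (counting implicit H from valence).
  C: 11 × 12.011 = 132.121
  H: 15 × 1.008 = 15.120
  N: 1 × 14.007 = 14.007
  O: 2 × 15.999 = 31.998
Sum: 11×12.011 + 15×1.008 + 1×14.007 + 2×15.999 = 193.246 → 193.25 g/mol.

193.25 g/mol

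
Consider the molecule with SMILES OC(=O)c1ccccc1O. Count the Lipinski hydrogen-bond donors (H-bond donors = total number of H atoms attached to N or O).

Donors: find every N or O and count the H atoms it carries.
  atom 1 (O): bond orders sum to 1 → 1 H
  atom 3 (O): bond orders sum to 2 → 0 H
  atom 10 (O): bond orders sum to 1 → 1 H
Lipinski HBD = 2.

2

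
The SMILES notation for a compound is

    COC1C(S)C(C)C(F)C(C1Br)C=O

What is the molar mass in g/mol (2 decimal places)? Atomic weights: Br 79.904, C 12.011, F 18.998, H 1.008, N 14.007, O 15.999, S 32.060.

First, the molecular formula is C9H14BrFO2S (counting implicit H from valence).
  Br: 1 × 79.904 = 79.904
  C: 9 × 12.011 = 108.099
  F: 1 × 18.998 = 18.998
  H: 14 × 1.008 = 14.112
  O: 2 × 15.999 = 31.998
  S: 1 × 32.060 = 32.060
Sum: 1×79.904 + 9×12.011 + 1×18.998 + 14×1.008 + 2×15.999 + 1×32.060 = 285.171 → 285.17 g/mol.

285.17 g/mol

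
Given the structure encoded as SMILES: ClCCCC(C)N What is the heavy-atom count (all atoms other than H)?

Every atom symbol written in the SMILES (organic subset) is one heavy atom; implicit H are not written.
Heavy atoms by element → C:5, Cl:1, N:1.
Total: 7.

7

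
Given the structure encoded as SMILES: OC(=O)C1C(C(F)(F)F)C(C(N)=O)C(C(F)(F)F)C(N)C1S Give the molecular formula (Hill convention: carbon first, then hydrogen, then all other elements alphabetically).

C10H12F6N2O3S

Walk through each heavy atom and fill implicit hydrogens from standard valence (C 4, N 3, O 2, S 2, halogen 1):
  atom 1: O, bond orders sum to 1 (valence 2) → 1 H
  atom 2: C, bond orders sum to 4 (valence 4) → 0 H
  atom 3: O, bond orders sum to 2 (valence 2) → 0 H
  atom 4: C, bond orders sum to 3 (valence 4) → 1 H
  atom 5: C, bond orders sum to 3 (valence 4) → 1 H
  atom 6: C, bond orders sum to 4 (valence 4) → 0 H
  atom 7: F (halogen, monovalent) → 0 H
  atom 8: F (halogen, monovalent) → 0 H
  atom 9: F (halogen, monovalent) → 0 H
  atom 10: C, bond orders sum to 3 (valence 4) → 1 H
  atom 11: C, bond orders sum to 4 (valence 4) → 0 H
  atom 12: N, bond orders sum to 1 (valence 3) → 2 H
  atom 13: O, bond orders sum to 2 (valence 2) → 0 H
  atom 14: C, bond orders sum to 3 (valence 4) → 1 H
  atom 15: C, bond orders sum to 4 (valence 4) → 0 H
  atom 16: F (halogen, monovalent) → 0 H
  atom 17: F (halogen, monovalent) → 0 H
  atom 18: F (halogen, monovalent) → 0 H
  atom 19: C, bond orders sum to 3 (valence 4) → 1 H
  atom 20: N, bond orders sum to 1 (valence 3) → 2 H
  atom 21: C, bond orders sum to 3 (valence 4) → 1 H
  atom 22: S, bond orders sum to 1 (valence 2) → 1 H
Totals → C:10, H:12, F:6, N:2, O:3, S:1.
In Hill order: C10H12F6N2O3S.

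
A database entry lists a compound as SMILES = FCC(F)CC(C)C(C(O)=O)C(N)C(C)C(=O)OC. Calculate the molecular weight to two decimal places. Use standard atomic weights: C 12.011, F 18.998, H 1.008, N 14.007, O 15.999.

First, the molecular formula is C12H21F2NO4 (counting implicit H from valence).
  C: 12 × 12.011 = 144.132
  F: 2 × 18.998 = 37.996
  H: 21 × 1.008 = 21.168
  N: 1 × 14.007 = 14.007
  O: 4 × 15.999 = 63.996
Sum: 12×12.011 + 2×18.998 + 21×1.008 + 1×14.007 + 4×15.999 = 281.299 → 281.30 g/mol.

281.30 g/mol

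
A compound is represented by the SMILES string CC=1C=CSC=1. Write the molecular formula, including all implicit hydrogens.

C5H6S

Walk through each heavy atom and fill implicit hydrogens from standard valence (C 4, N 3, O 2, S 2, halogen 1):
  atom 1: C, bond orders sum to 1 (valence 4) → 3 H
  atom 2: C, bond orders sum to 4 (valence 4) → 0 H
  atom 3: C, bond orders sum to 3 (valence 4) → 1 H
  atom 4: C, bond orders sum to 3 (valence 4) → 1 H
  atom 5: S, bond orders sum to 2 (valence 2) → 0 H
  atom 6: C, bond orders sum to 3 (valence 4) → 1 H
Totals → C:5, H:6, S:1.
In Hill order: C5H6S.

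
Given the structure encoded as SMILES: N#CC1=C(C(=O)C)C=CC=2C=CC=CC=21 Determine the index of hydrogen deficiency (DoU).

10

Degree of unsaturation = (number of rings) + (number of π bonds).
Ring closures in the SMILES: 2.
π bonds: 6 double bonds (each 1 DoU), 1 triple bond (each 2 DoU) → 8 DoU from unsaturation.
Total DoU = 2 + 8 = 10.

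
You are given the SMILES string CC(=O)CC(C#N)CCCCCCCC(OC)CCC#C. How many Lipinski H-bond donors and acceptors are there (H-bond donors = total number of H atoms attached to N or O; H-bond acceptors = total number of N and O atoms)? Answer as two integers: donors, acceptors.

0, 3

Donors: find every N or O and count the H atoms it carries.
  atom 3 (O): bond orders sum to 2 → 0 H
  atom 7 (N): bond orders sum to 3 → 0 H
  atom 16 (O): bond orders sum to 2 → 0 H
Lipinski HBD = 0.
Acceptors: N atoms = 1, O atoms = 2 → HBA = 3.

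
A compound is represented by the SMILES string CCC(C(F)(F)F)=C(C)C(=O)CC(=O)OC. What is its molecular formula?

C10H13F3O3

Walk through each heavy atom and fill implicit hydrogens from standard valence (C 4, N 3, O 2, S 2, halogen 1):
  atom 1: C, bond orders sum to 1 (valence 4) → 3 H
  atom 2: C, bond orders sum to 2 (valence 4) → 2 H
  atom 3: C, bond orders sum to 4 (valence 4) → 0 H
  atom 4: C, bond orders sum to 4 (valence 4) → 0 H
  atom 5: F (halogen, monovalent) → 0 H
  atom 6: F (halogen, monovalent) → 0 H
  atom 7: F (halogen, monovalent) → 0 H
  atom 8: C, bond orders sum to 4 (valence 4) → 0 H
  atom 9: C, bond orders sum to 1 (valence 4) → 3 H
  atom 10: C, bond orders sum to 4 (valence 4) → 0 H
  atom 11: O, bond orders sum to 2 (valence 2) → 0 H
  atom 12: C, bond orders sum to 2 (valence 4) → 2 H
  atom 13: C, bond orders sum to 4 (valence 4) → 0 H
  atom 14: O, bond orders sum to 2 (valence 2) → 0 H
  atom 15: O, bond orders sum to 2 (valence 2) → 0 H
  atom 16: C, bond orders sum to 1 (valence 4) → 3 H
Totals → C:10, H:13, F:3, O:3.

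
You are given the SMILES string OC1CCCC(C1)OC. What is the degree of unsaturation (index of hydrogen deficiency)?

1

Degree of unsaturation = (number of rings) + (number of π bonds).
Ring closures in the SMILES: 1.
π bonds: none → 0 DoU from unsaturation.
Total DoU = 1 + 0 = 1.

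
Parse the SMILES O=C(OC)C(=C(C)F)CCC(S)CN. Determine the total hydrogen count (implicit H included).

Walk through each heavy atom and fill implicit hydrogens from standard valence (C 4, N 3, O 2, S 2, halogen 1):
  atom 1: O, bond orders sum to 2 (valence 2) → 0 H
  atom 2: C, bond orders sum to 4 (valence 4) → 0 H
  atom 3: O, bond orders sum to 2 (valence 2) → 0 H
  atom 4: C, bond orders sum to 1 (valence 4) → 3 H
  atom 5: C, bond orders sum to 4 (valence 4) → 0 H
  atom 6: C, bond orders sum to 4 (valence 4) → 0 H
  atom 7: C, bond orders sum to 1 (valence 4) → 3 H
  atom 8: F (halogen, monovalent) → 0 H
  atom 9: C, bond orders sum to 2 (valence 4) → 2 H
  atom 10: C, bond orders sum to 2 (valence 4) → 2 H
  atom 11: C, bond orders sum to 3 (valence 4) → 1 H
  atom 12: S, bond orders sum to 1 (valence 2) → 1 H
  atom 13: C, bond orders sum to 2 (valence 4) → 2 H
  atom 14: N, bond orders sum to 1 (valence 3) → 2 H
Total hydrogens: 16.

16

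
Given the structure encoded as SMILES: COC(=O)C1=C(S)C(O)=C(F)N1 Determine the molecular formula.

Walk through each heavy atom and fill implicit hydrogens from standard valence (C 4, N 3, O 2, S 2, halogen 1):
  atom 1: C, bond orders sum to 1 (valence 4) → 3 H
  atom 2: O, bond orders sum to 2 (valence 2) → 0 H
  atom 3: C, bond orders sum to 4 (valence 4) → 0 H
  atom 4: O, bond orders sum to 2 (valence 2) → 0 H
  atom 5: C, bond orders sum to 4 (valence 4) → 0 H
  atom 6: C, bond orders sum to 4 (valence 4) → 0 H
  atom 7: S, bond orders sum to 1 (valence 2) → 1 H
  atom 8: C, bond orders sum to 4 (valence 4) → 0 H
  atom 9: O, bond orders sum to 1 (valence 2) → 1 H
  atom 10: C, bond orders sum to 4 (valence 4) → 0 H
  atom 11: F (halogen, monovalent) → 0 H
  atom 12: N, bond orders sum to 2 (valence 3) → 1 H
Totals → C:6, H:6, F:1, N:1, O:3, S:1.
In Hill order: C6H6FNO3S.

C6H6FNO3S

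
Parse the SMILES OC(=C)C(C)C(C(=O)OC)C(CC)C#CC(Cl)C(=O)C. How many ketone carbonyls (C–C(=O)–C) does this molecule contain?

1

The ketone motif appears at heavy-atom position 18 in the SMILES.
Other groups present: 1 alkene, 1 alkyne, 1 ester, 1 hydroxyl.
Ketone count: 1.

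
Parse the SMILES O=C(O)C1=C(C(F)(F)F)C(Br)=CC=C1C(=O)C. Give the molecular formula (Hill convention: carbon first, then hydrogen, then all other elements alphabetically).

C10H6BrF3O3

Walk through each heavy atom and fill implicit hydrogens from standard valence (C 4, N 3, O 2, S 2, halogen 1):
  atom 1: O, bond orders sum to 2 (valence 2) → 0 H
  atom 2: C, bond orders sum to 4 (valence 4) → 0 H
  atom 3: O, bond orders sum to 1 (valence 2) → 1 H
  atom 4: C, bond orders sum to 4 (valence 4) → 0 H
  atom 5: C, bond orders sum to 4 (valence 4) → 0 H
  atom 6: C, bond orders sum to 4 (valence 4) → 0 H
  atom 7: F (halogen, monovalent) → 0 H
  atom 8: F (halogen, monovalent) → 0 H
  atom 9: F (halogen, monovalent) → 0 H
  atom 10: C, bond orders sum to 4 (valence 4) → 0 H
  atom 11: Br (halogen, monovalent) → 0 H
  atom 12: C, bond orders sum to 3 (valence 4) → 1 H
  atom 13: C, bond orders sum to 3 (valence 4) → 1 H
  atom 14: C, bond orders sum to 4 (valence 4) → 0 H
  atom 15: C, bond orders sum to 4 (valence 4) → 0 H
  atom 16: O, bond orders sum to 2 (valence 2) → 0 H
  atom 17: C, bond orders sum to 1 (valence 4) → 3 H
Totals → C:10, H:6, Br:1, F:3, O:3.
In Hill order: C10H6BrF3O3.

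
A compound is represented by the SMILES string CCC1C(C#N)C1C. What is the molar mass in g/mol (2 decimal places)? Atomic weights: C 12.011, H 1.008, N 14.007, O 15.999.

109.17 g/mol

First, the molecular formula is C7H11N (counting implicit H from valence).
  C: 7 × 12.011 = 84.077
  H: 11 × 1.008 = 11.088
  N: 1 × 14.007 = 14.007
Sum: 7×12.011 + 11×1.008 + 1×14.007 = 109.172 → 109.17 g/mol.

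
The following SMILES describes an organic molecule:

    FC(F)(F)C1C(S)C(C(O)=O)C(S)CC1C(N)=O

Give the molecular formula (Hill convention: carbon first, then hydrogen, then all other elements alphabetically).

Walk through each heavy atom and fill implicit hydrogens from standard valence (C 4, N 3, O 2, S 2, halogen 1):
  atom 1: F (halogen, monovalent) → 0 H
  atom 2: C, bond orders sum to 4 (valence 4) → 0 H
  atom 3: F (halogen, monovalent) → 0 H
  atom 4: F (halogen, monovalent) → 0 H
  atom 5: C, bond orders sum to 3 (valence 4) → 1 H
  atom 6: C, bond orders sum to 3 (valence 4) → 1 H
  atom 7: S, bond orders sum to 1 (valence 2) → 1 H
  atom 8: C, bond orders sum to 3 (valence 4) → 1 H
  atom 9: C, bond orders sum to 4 (valence 4) → 0 H
  atom 10: O, bond orders sum to 1 (valence 2) → 1 H
  atom 11: O, bond orders sum to 2 (valence 2) → 0 H
  atom 12: C, bond orders sum to 3 (valence 4) → 1 H
  atom 13: S, bond orders sum to 1 (valence 2) → 1 H
  atom 14: C, bond orders sum to 2 (valence 4) → 2 H
  atom 15: C, bond orders sum to 3 (valence 4) → 1 H
  atom 16: C, bond orders sum to 4 (valence 4) → 0 H
  atom 17: N, bond orders sum to 1 (valence 3) → 2 H
  atom 18: O, bond orders sum to 2 (valence 2) → 0 H
Totals → C:9, H:12, F:3, N:1, O:3, S:2.

C9H12F3NO3S2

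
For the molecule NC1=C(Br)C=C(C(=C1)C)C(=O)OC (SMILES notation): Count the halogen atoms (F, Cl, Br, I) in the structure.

1

Halogen atoms appear at heavy-atom position 4 (1×Br).
Other groups present: 1 ester, 1 primary amine.
Halogen count: 1.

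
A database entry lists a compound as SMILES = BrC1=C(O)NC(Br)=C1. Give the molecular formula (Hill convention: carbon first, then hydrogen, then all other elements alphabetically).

C4H3Br2NO

Walk through each heavy atom and fill implicit hydrogens from standard valence (C 4, N 3, O 2, S 2, halogen 1):
  atom 1: Br (halogen, monovalent) → 0 H
  atom 2: C, bond orders sum to 4 (valence 4) → 0 H
  atom 3: C, bond orders sum to 4 (valence 4) → 0 H
  atom 4: O, bond orders sum to 1 (valence 2) → 1 H
  atom 5: N, bond orders sum to 2 (valence 3) → 1 H
  atom 6: C, bond orders sum to 4 (valence 4) → 0 H
  atom 7: Br (halogen, monovalent) → 0 H
  atom 8: C, bond orders sum to 3 (valence 4) → 1 H
Totals → C:4, H:3, Br:2, N:1, O:1.
In Hill order: C4H3Br2NO.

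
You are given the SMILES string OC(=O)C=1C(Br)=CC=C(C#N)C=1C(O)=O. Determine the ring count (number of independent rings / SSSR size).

In SMILES, each pair of matching ring-closure digits denotes one ring-closing bond; the number of such bonds equals the number of independent rings.
Ring-closure bonds here: 1.

1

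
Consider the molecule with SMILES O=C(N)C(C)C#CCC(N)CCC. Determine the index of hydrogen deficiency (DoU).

3

Molecular formula: C10H18N2O.
DoU = (2C + 2 + N − H − X) / 2, where X is the halogen count and O/S are ignored.
    = (2·10 + 2 + 2 − 18 − 0) / 2 = 6 / 2 = 3.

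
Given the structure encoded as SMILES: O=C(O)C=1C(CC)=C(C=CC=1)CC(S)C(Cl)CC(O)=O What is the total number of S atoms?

1

Scan the SMILES for S atoms (remember two-letter symbols like Cl and Br are single atoms).
Sulfur count: 1.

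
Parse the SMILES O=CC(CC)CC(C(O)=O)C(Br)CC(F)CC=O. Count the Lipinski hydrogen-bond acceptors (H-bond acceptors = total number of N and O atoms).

4

N atoms: 0; O atoms: 4.
Lipinski HBA = 0 + 4 = 4.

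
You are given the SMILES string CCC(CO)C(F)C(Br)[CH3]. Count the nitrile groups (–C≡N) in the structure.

0

Scan the SMILES for the nitrile motif — none present.
Groups that are present: 1 hydroxyl.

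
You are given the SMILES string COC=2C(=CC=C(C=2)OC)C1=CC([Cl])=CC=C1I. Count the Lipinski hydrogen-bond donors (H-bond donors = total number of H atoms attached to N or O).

0

Donors: find every N or O and count the H atoms it carries.
  atom 2 (O): bond orders sum to 2 → 0 H
  atom 9 (O): bond orders sum to 2 → 0 H
Lipinski HBD = 0.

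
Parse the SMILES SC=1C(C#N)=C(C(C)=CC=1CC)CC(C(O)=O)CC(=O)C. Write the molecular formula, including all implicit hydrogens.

C16H19NO3S

Walk through each heavy atom and fill implicit hydrogens from standard valence (C 4, N 3, O 2, S 2, halogen 1):
  atom 1: S, bond orders sum to 1 (valence 2) → 1 H
  atom 2: C, bond orders sum to 4 (valence 4) → 0 H
  atom 3: C, bond orders sum to 4 (valence 4) → 0 H
  atom 4: C, bond orders sum to 4 (valence 4) → 0 H
  atom 5: N, bond orders sum to 3 (valence 3) → 0 H
  atom 6: C, bond orders sum to 4 (valence 4) → 0 H
  atom 7: C, bond orders sum to 4 (valence 4) → 0 H
  atom 8: C, bond orders sum to 1 (valence 4) → 3 H
  atom 9: C, bond orders sum to 3 (valence 4) → 1 H
  atom 10: C, bond orders sum to 4 (valence 4) → 0 H
  atom 11: C, bond orders sum to 2 (valence 4) → 2 H
  atom 12: C, bond orders sum to 1 (valence 4) → 3 H
  atom 13: C, bond orders sum to 2 (valence 4) → 2 H
  atom 14: C, bond orders sum to 3 (valence 4) → 1 H
  atom 15: C, bond orders sum to 4 (valence 4) → 0 H
  atom 16: O, bond orders sum to 1 (valence 2) → 1 H
  atom 17: O, bond orders sum to 2 (valence 2) → 0 H
  atom 18: C, bond orders sum to 2 (valence 4) → 2 H
  atom 19: C, bond orders sum to 4 (valence 4) → 0 H
  atom 20: O, bond orders sum to 2 (valence 2) → 0 H
  atom 21: C, bond orders sum to 1 (valence 4) → 3 H
Totals → C:16, H:19, N:1, O:3, S:1.
In Hill order: C16H19NO3S.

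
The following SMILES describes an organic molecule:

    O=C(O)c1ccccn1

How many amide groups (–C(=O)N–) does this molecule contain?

Scan the SMILES for the amide motif — none present.
Groups that are present: 1 carboxylic acid.

0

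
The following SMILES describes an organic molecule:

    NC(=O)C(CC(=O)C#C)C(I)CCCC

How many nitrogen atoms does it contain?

Scan the SMILES for N atoms (remember two-letter symbols like Cl and Br are single atoms).
Nitrogen count: 1.

1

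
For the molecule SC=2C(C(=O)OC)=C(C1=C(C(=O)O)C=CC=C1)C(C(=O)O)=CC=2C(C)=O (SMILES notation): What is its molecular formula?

Walk through each heavy atom and fill implicit hydrogens from standard valence (C 4, N 3, O 2, S 2, halogen 1):
  atom 1: S, bond orders sum to 1 (valence 2) → 1 H
  atom 2: C, bond orders sum to 4 (valence 4) → 0 H
  atom 3: C, bond orders sum to 4 (valence 4) → 0 H
  atom 4: C, bond orders sum to 4 (valence 4) → 0 H
  atom 5: O, bond orders sum to 2 (valence 2) → 0 H
  atom 6: O, bond orders sum to 2 (valence 2) → 0 H
  atom 7: C, bond orders sum to 1 (valence 4) → 3 H
  atom 8: C, bond orders sum to 4 (valence 4) → 0 H
  atom 9: C, bond orders sum to 4 (valence 4) → 0 H
  atom 10: C, bond orders sum to 4 (valence 4) → 0 H
  atom 11: C, bond orders sum to 4 (valence 4) → 0 H
  atom 12: O, bond orders sum to 2 (valence 2) → 0 H
  atom 13: O, bond orders sum to 1 (valence 2) → 1 H
  atom 14: C, bond orders sum to 3 (valence 4) → 1 H
  atom 15: C, bond orders sum to 3 (valence 4) → 1 H
  atom 16: C, bond orders sum to 3 (valence 4) → 1 H
  atom 17: C, bond orders sum to 3 (valence 4) → 1 H
  atom 18: C, bond orders sum to 4 (valence 4) → 0 H
  atom 19: C, bond orders sum to 4 (valence 4) → 0 H
  atom 20: O, bond orders sum to 2 (valence 2) → 0 H
  atom 21: O, bond orders sum to 1 (valence 2) → 1 H
  atom 22: C, bond orders sum to 3 (valence 4) → 1 H
  atom 23: C, bond orders sum to 4 (valence 4) → 0 H
  atom 24: C, bond orders sum to 4 (valence 4) → 0 H
  atom 25: C, bond orders sum to 1 (valence 4) → 3 H
  atom 26: O, bond orders sum to 2 (valence 2) → 0 H
Totals → C:18, H:14, O:7, S:1.
In Hill order: C18H14O7S.

C18H14O7S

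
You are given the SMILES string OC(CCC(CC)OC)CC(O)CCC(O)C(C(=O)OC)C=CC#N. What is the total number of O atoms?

Scan the SMILES for O atoms (remember two-letter symbols like Cl and Br are single atoms).
Oxygen count: 6.

6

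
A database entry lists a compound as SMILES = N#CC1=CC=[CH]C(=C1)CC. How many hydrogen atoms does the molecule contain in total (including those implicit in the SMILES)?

9

Walk through each heavy atom and fill implicit hydrogens from standard valence (C 4, N 3, O 2, S 2, halogen 1):
  atom 1: N, bond orders sum to 3 (valence 3) → 0 H
  atom 2: C, bond orders sum to 4 (valence 4) → 0 H
  atom 3: C, bond orders sum to 4 (valence 4) → 0 H
  atom 4: C, bond orders sum to 3 (valence 4) → 1 H
  atom 5: C, bond orders sum to 3 (valence 4) → 1 H
  atom 6: C with explicit H count 1
  atom 7: C, bond orders sum to 4 (valence 4) → 0 H
  atom 8: C, bond orders sum to 3 (valence 4) → 1 H
  atom 9: C, bond orders sum to 2 (valence 4) → 2 H
  atom 10: C, bond orders sum to 1 (valence 4) → 3 H
Total hydrogens: 9.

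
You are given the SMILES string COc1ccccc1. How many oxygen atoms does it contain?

1

Scan the SMILES for O atoms (remember two-letter symbols like Cl and Br are single atoms).
Oxygen count: 1.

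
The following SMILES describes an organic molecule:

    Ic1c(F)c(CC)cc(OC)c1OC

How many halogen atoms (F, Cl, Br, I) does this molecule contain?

2

Halogen atoms appear at heavy-atom positions 1, 4 (1×F, 1×I).
Other groups present: 2 ether.
Halogen count: 2.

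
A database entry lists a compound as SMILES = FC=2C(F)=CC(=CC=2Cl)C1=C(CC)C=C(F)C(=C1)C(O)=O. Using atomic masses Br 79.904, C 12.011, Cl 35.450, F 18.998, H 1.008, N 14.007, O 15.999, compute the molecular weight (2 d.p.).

314.69 g/mol

First, the molecular formula is C15H10ClF3O2 (counting implicit H from valence).
  C: 15 × 12.011 = 180.165
  Cl: 1 × 35.450 = 35.450
  F: 3 × 18.998 = 56.994
  H: 10 × 1.008 = 10.080
  O: 2 × 15.999 = 31.998
Sum: 15×12.011 + 1×35.450 + 3×18.998 + 10×1.008 + 2×15.999 = 314.687 → 314.69 g/mol.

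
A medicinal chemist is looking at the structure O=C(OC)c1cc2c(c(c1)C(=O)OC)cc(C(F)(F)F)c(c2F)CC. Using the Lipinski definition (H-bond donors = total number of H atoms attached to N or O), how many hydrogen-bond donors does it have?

Donors: find every N or O and count the H atoms it carries.
  atom 1 (O): bond orders sum to 2 → 0 H
  atom 3 (O): bond orders sum to 2 → 0 H
  atom 12 (O): bond orders sum to 2 → 0 H
  atom 13 (O): bond orders sum to 2 → 0 H
Lipinski HBD = 0.

0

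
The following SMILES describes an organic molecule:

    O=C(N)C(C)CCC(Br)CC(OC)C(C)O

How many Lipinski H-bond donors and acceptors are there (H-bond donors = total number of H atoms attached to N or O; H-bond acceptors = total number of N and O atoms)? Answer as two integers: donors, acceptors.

3, 4

Donors: find every N or O and count the H atoms it carries.
  atom 1 (O): bond orders sum to 2 → 0 H
  atom 3 (N): bond orders sum to 1 → 2 H
  atom 12 (O): bond orders sum to 2 → 0 H
  atom 16 (O): bond orders sum to 1 → 1 H
Lipinski HBD = 3.
Acceptors: N atoms = 1, O atoms = 3 → HBA = 4.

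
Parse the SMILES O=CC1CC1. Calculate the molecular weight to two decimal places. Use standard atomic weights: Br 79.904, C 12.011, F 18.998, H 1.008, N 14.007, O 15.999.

70.09 g/mol

First, the molecular formula is C4H6O (counting implicit H from valence).
  C: 4 × 12.011 = 48.044
  H: 6 × 1.008 = 6.048
  O: 1 × 15.999 = 15.999
Sum: 4×12.011 + 6×1.008 + 1×15.999 = 70.091 → 70.09 g/mol.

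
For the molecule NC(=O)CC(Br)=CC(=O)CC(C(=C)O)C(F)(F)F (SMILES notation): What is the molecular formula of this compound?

Walk through each heavy atom and fill implicit hydrogens from standard valence (C 4, N 3, O 2, S 2, halogen 1):
  atom 1: N, bond orders sum to 1 (valence 3) → 2 H
  atom 2: C, bond orders sum to 4 (valence 4) → 0 H
  atom 3: O, bond orders sum to 2 (valence 2) → 0 H
  atom 4: C, bond orders sum to 2 (valence 4) → 2 H
  atom 5: C, bond orders sum to 4 (valence 4) → 0 H
  atom 6: Br (halogen, monovalent) → 0 H
  atom 7: C, bond orders sum to 3 (valence 4) → 1 H
  atom 8: C, bond orders sum to 4 (valence 4) → 0 H
  atom 9: O, bond orders sum to 2 (valence 2) → 0 H
  atom 10: C, bond orders sum to 2 (valence 4) → 2 H
  atom 11: C, bond orders sum to 3 (valence 4) → 1 H
  atom 12: C, bond orders sum to 4 (valence 4) → 0 H
  atom 13: C, bond orders sum to 2 (valence 4) → 2 H
  atom 14: O, bond orders sum to 1 (valence 2) → 1 H
  atom 15: C, bond orders sum to 4 (valence 4) → 0 H
  atom 16: F (halogen, monovalent) → 0 H
  atom 17: F (halogen, monovalent) → 0 H
  atom 18: F (halogen, monovalent) → 0 H
Totals → C:10, H:11, Br:1, F:3, N:1, O:3.
In Hill order: C10H11BrF3NO3.

C10H11BrF3NO3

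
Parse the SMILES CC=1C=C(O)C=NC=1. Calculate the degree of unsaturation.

Degree of unsaturation = (number of rings) + (number of π bonds).
Ring closures in the SMILES: 1.
π bonds: 3 double bonds (each 1 DoU) → 3 DoU from unsaturation.
Total DoU = 1 + 3 = 4.

4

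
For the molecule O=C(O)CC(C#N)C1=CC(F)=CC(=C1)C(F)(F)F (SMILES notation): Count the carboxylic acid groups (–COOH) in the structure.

The carboxylic acid motif appears at heavy-atom position 2 in the SMILES.
Other groups present: 1 nitrile.
Carboxylic acid count: 1.

1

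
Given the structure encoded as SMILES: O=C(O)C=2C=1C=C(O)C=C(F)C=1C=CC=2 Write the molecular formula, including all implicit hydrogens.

Walk through each heavy atom and fill implicit hydrogens from standard valence (C 4, N 3, O 2, S 2, halogen 1):
  atom 1: O, bond orders sum to 2 (valence 2) → 0 H
  atom 2: C, bond orders sum to 4 (valence 4) → 0 H
  atom 3: O, bond orders sum to 1 (valence 2) → 1 H
  atom 4: C, bond orders sum to 4 (valence 4) → 0 H
  atom 5: C, bond orders sum to 4 (valence 4) → 0 H
  atom 6: C, bond orders sum to 3 (valence 4) → 1 H
  atom 7: C, bond orders sum to 4 (valence 4) → 0 H
  atom 8: O, bond orders sum to 1 (valence 2) → 1 H
  atom 9: C, bond orders sum to 3 (valence 4) → 1 H
  atom 10: C, bond orders sum to 4 (valence 4) → 0 H
  atom 11: F (halogen, monovalent) → 0 H
  atom 12: C, bond orders sum to 4 (valence 4) → 0 H
  atom 13: C, bond orders sum to 3 (valence 4) → 1 H
  atom 14: C, bond orders sum to 3 (valence 4) → 1 H
  atom 15: C, bond orders sum to 3 (valence 4) → 1 H
Totals → C:11, H:7, F:1, O:3.

C11H7FO3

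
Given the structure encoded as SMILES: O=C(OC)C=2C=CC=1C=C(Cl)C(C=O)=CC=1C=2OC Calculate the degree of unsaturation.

9

Degree of unsaturation = (number of rings) + (number of π bonds).
Ring closures in the SMILES: 2.
π bonds: 7 double bonds (each 1 DoU) → 7 DoU from unsaturation.
Total DoU = 2 + 7 = 9.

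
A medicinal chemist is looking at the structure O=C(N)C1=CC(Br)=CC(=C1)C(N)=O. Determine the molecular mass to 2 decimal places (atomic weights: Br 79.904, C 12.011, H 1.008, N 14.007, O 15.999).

First, the molecular formula is C8H7BrN2O2 (counting implicit H from valence).
  Br: 1 × 79.904 = 79.904
  C: 8 × 12.011 = 96.088
  H: 7 × 1.008 = 7.056
  N: 2 × 14.007 = 28.014
  O: 2 × 15.999 = 31.998
Sum: 1×79.904 + 8×12.011 + 7×1.008 + 2×14.007 + 2×15.999 = 243.060 → 243.06 g/mol.

243.06 g/mol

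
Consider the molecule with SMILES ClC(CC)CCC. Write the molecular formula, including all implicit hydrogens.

C6H13Cl

Walk through each heavy atom and fill implicit hydrogens from standard valence (C 4, N 3, O 2, S 2, halogen 1):
  atom 1: Cl (halogen, monovalent) → 0 H
  atom 2: C, bond orders sum to 3 (valence 4) → 1 H
  atom 3: C, bond orders sum to 2 (valence 4) → 2 H
  atom 4: C, bond orders sum to 1 (valence 4) → 3 H
  atom 5: C, bond orders sum to 2 (valence 4) → 2 H
  atom 6: C, bond orders sum to 2 (valence 4) → 2 H
  atom 7: C, bond orders sum to 1 (valence 4) → 3 H
Totals → C:6, H:13, Cl:1.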